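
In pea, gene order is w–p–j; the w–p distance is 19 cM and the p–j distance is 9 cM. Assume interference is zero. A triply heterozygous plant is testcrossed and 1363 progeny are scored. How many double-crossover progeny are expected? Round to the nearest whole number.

23

Map distances give recombination frequencies of 0.190 and 0.090 for the two intervals.
With no interference, expected double-crossover frequency = 0.190 × 0.090 = 0.01710.
Expected number = 0.01710 × 1363 = 23.31 ≈ 23.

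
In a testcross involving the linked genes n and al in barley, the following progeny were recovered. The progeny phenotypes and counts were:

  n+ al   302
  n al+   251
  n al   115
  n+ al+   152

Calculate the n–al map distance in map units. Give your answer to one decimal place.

32.6 map units

The two most frequent classes, n+ al (302) and n al+ (251), are the parental types, so the F1 was n+ al / n al+.
The recombinant classes are n+ al+ and n al: 152 + 115 = 267.
Recombination frequency = 267/820 = 0.3256 ≈ 32.6%, i.e. 32.6 map units.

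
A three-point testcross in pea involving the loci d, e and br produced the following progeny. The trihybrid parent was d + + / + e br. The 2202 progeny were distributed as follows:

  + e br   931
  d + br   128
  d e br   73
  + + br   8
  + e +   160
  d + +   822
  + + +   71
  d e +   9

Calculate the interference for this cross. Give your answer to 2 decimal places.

The two rarest classes, d e + and + + br, are the double crossovers. Comparing them with the parentals, only the e allele has switched, so e is the middle locus and the order is d – e – br.
d–e: (144 + 17)/2202 = 0.0731; e–br: (288 + 17)/2202 = 0.1385.
Expected DCO frequency = 0.0731 × 0.1385 ≈ 0.01012; observed = 17/2202 ≈ 0.00772.
Coefficient of coincidence = 0.00772/0.01012 ≈ 0.76; interference = 1 − 0.76 = 0.24.

0.24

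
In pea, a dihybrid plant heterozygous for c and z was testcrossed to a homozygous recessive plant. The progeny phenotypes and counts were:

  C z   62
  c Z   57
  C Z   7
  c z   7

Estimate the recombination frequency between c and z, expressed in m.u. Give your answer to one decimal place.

10.5 m.u.

The two most frequent classes, C z (62) and c Z (57), are the parental types, so the F1 was C z / c Z.
The recombinant classes are C Z and c z: 7 + 7 = 14.
Recombination frequency = 14/133 = 0.1053 ≈ 10.5%, i.e. 10.5 m.u.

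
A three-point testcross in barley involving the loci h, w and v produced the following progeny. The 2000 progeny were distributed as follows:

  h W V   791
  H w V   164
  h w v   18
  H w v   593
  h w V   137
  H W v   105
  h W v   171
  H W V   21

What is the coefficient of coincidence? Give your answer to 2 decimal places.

The two most frequent reciprocal classes, h W V and H w v, are the parental types, so the F1 was h W V / H w v.
The two rarest classes, H W V and h w v, are the double crossovers. Comparing them with the parentals, only the h allele has switched, so h is the middle locus and the order is w – h – v.
w–h: (242 + 39)/2000 = 0.1405; h–v: (335 + 39)/2000 = 0.1870.
Expected DCO frequency = 0.1405 × 0.1870 ≈ 0.02627; observed = 39/2000 ≈ 0.01950.
Coefficient of coincidence = 0.01950/0.02627 ≈ 0.74.

0.74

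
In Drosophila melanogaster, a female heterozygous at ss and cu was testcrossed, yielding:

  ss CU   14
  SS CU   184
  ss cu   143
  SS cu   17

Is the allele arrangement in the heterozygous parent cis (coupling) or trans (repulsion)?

cis

The two most frequent classes are SS CU (184) and ss cu (143); these are the parental (non-recombinant) types.
So the F1 carried SS CU on one chromosome and ss cu on the other — the recessive alleles are on the same chromosome (cis / coupling).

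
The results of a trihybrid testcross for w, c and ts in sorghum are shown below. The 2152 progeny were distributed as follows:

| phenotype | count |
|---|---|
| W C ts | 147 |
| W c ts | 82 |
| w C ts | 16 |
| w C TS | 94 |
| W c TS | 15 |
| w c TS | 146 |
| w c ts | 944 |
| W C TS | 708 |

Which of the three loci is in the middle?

c

The two most frequent reciprocal classes, W C TS and w c ts, are the parental types, so the F1 was W C TS / w c ts.
The two rarest classes, W c TS and w C ts, are the double crossovers. Comparing them with the parentals, only the c allele has switched, so c is the middle locus and the order is w – c – ts.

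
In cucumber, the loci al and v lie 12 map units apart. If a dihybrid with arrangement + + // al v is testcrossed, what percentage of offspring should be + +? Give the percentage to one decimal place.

A map distance of 12 map units corresponds to a recombination frequency of 0.120.
The F1 is + + / al v, so + + is a parental gamete class with expected frequency (1 − r)/2 = 0.880/2 = 0.4400.
That is 0.4400 = 44.0% of the progeny.

44.0%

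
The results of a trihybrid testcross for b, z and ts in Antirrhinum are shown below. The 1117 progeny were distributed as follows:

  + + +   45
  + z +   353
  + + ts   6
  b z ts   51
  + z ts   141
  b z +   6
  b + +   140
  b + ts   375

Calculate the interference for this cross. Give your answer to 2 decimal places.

0.58

The two most frequent reciprocal classes, b + ts and + z +, are the parental types, so the F1 was b + ts / + z +.
The two rarest classes, + + ts and b z +, are the double crossovers. Comparing them with the parentals, only the b allele has switched, so b is the middle locus and the order is z – b – ts.
z–b: (96 + 12)/1117 = 0.0967; b–ts: (281 + 12)/1117 = 0.2623.
Expected DCO frequency = 0.0967 × 0.2623 ≈ 0.02536; observed = 12/1117 ≈ 0.01074.
Coefficient of coincidence = 0.01074/0.02536 ≈ 0.42; interference = 1 − 0.42 = 0.58.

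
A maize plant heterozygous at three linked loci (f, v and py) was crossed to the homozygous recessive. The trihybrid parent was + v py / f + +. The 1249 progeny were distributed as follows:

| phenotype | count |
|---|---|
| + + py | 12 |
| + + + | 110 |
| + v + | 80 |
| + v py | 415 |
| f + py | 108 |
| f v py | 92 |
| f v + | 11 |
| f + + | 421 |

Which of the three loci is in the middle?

The two rarest classes, + + py and f v +, are the double crossovers. Comparing them with the parentals, only the v allele has switched, so v is the middle locus and the order is f – v – py.

v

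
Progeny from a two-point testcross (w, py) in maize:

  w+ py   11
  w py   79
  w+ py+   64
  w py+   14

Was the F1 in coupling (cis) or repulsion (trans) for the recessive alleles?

cis

The two most frequent classes are w+ py+ (64) and w py (79); these are the parental (non-recombinant) types.
So the F1 carried w+ py+ on one chromosome and w py on the other — the recessive alleles are on the same chromosome (cis / coupling).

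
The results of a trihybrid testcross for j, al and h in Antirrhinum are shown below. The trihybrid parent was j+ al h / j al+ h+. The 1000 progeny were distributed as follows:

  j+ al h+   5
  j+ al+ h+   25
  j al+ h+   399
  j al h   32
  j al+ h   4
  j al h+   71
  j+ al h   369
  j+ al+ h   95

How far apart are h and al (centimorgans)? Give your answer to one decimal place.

17.5 centimorgans

The two rarest classes, j+ al h+ and j al+ h, are the double crossovers. Comparing them with the parentals, only the h allele has switched, so h is the middle locus and the order is al – h – j.
Crossovers in the al–h interval produce the single-crossover classes j+ al+ h and j al h+ (95 + 71 = 166) plus the double crossovers (9).
RF(al–h) = (166 + 9) / 1000 = 175/1000 = 0.1750 → 17.5 centimorgans.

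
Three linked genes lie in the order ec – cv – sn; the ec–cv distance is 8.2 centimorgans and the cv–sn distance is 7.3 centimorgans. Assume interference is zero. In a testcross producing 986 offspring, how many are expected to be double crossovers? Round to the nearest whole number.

6

Map distances give recombination frequencies of 0.082 and 0.073 for the two intervals.
With no interference, expected double-crossover frequency = 0.082 × 0.073 = 0.00599.
Expected number = 0.00599 × 986 = 5.90 ≈ 6.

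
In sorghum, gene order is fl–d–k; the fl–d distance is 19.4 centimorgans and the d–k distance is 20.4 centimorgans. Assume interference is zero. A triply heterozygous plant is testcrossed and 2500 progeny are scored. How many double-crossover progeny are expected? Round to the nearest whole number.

Map distances give recombination frequencies of 0.194 and 0.204 for the two intervals.
With no interference, expected double-crossover frequency = 0.194 × 0.204 = 0.03958.
Expected number = 0.03958 × 2500 = 98.94 ≈ 99.

99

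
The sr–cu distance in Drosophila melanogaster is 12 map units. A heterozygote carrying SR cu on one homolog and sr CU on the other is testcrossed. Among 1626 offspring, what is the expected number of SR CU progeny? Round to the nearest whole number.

98

A map distance of 12 map units corresponds to a recombination frequency of 0.120.
The F1 is SR cu / sr CU, so SR CU is a recombinant gamete class with expected frequency r/2 = 0.120/2 = 0.0600.
Expected number = 0.0600 × 1626 = 97.56 ≈ 98.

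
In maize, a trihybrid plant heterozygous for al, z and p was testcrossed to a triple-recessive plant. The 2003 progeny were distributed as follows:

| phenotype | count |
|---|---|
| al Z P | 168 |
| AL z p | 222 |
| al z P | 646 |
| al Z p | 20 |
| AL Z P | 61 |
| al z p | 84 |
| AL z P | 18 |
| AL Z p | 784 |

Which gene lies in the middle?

al

The two most frequent reciprocal classes, al z P and AL Z p, are the parental types, so the F1 was al z P / AL Z p.
The two rarest classes, AL z P and al Z p, are the double crossovers. Comparing them with the parentals, only the al allele has switched, so al is the middle locus and the order is z – al – p.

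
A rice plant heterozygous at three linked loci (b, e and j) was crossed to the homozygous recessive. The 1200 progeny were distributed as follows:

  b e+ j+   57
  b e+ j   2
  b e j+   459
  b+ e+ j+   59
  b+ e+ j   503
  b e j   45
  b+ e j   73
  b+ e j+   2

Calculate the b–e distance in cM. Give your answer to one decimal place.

The two most frequent reciprocal classes, b e j+ and b+ e+ j, are the parental types, so the F1 was b e j+ / b+ e+ j.
The two rarest classes, b+ e j+ and b e+ j, are the double crossovers. Comparing them with the parentals, only the b allele has switched, so b is the middle locus and the order is j – b – e.
Crossovers in the b–e interval produce the single-crossover classes b e+ j+ and b+ e j (57 + 73 = 130) plus the double crossovers (4).
RF(b–e) = (130 + 4) / 1200 = 134/1200 = 0.1117 → 11.2 cM.

11.2 cM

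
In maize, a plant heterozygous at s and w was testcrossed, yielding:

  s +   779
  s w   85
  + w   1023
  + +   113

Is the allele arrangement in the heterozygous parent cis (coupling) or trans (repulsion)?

The two most frequent classes are + w (1023) and s + (779); these are the parental (non-recombinant) types.
So the F1 carried + w on one chromosome and s + on the other — the recessive alleles are on opposite chromosomes (trans / repulsion).

trans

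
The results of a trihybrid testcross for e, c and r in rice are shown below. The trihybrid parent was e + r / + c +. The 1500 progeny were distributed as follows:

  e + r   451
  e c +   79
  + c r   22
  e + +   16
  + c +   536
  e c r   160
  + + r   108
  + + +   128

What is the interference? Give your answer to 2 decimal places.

The two rarest classes, e + + and + c r, are the double crossovers. Comparing them with the parentals, only the r allele has switched, so r is the middle locus and the order is c – r – e.
c–r: (288 + 38)/1500 = 0.2173; r–e: (187 + 38)/1500 = 0.1500.
Expected DCO frequency = 0.2173 × 0.1500 ≈ 0.03259; observed = 38/1500 ≈ 0.02533.
Coefficient of coincidence = 0.02533/0.03259 ≈ 0.78; interference = 1 − 0.78 = 0.22.

0.22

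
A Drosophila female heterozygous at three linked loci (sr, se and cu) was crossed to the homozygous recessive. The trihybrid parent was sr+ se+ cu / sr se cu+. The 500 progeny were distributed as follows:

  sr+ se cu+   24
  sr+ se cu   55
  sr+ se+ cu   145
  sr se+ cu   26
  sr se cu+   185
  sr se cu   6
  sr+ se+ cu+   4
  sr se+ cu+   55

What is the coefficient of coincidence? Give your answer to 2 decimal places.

The two rarest classes, sr+ se+ cu+ and sr se cu, are the double crossovers. Comparing them with the parentals, only the cu allele has switched, so cu is the middle locus and the order is se – cu – sr.
se–cu: (110 + 10)/500 = 0.2400; cu–sr: (50 + 10)/500 = 0.1200.
Expected DCO frequency = 0.2400 × 0.1200 ≈ 0.02880; observed = 10/500 ≈ 0.02000.
Coefficient of coincidence = 0.02000/0.02880 ≈ 0.69.

0.69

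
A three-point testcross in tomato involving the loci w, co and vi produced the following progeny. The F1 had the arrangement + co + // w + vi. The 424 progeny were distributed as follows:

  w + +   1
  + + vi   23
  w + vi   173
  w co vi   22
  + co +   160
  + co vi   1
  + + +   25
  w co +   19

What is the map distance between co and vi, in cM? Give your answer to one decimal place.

11.6 cM

The two rarest classes, + co vi and w + +, are the double crossovers. Comparing them with the parentals, only the vi allele has switched, so vi is the middle locus and the order is co – vi – w.
Crossovers in the co–vi interval produce the single-crossover classes + + + and w co vi (25 + 22 = 47) plus the double crossovers (2).
RF(co–vi) = (47 + 2) / 424 = 49/424 = 0.1156 → 11.6 cM.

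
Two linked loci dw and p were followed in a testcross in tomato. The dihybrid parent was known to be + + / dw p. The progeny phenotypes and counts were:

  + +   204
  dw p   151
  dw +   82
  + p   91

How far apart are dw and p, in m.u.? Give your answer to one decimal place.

The recombinant classes are + p and dw +: 91 + 82 = 173.
Recombination frequency = 173/528 = 0.3277 ≈ 32.8%, i.e. 32.8 m.u.

32.8 m.u.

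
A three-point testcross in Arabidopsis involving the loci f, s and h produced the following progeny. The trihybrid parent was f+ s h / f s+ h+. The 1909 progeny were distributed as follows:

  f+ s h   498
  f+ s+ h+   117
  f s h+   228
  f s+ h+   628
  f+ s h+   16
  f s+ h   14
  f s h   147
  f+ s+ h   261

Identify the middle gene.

The two rarest classes, f+ s h+ and f s+ h, are the double crossovers. Comparing them with the parentals, only the h allele has switched, so h is the middle locus and the order is f – h – s.

h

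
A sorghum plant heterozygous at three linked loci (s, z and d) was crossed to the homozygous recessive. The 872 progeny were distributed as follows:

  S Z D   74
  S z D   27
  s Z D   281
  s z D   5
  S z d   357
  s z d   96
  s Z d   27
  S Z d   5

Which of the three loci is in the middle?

z

The two most frequent reciprocal classes, S z d and s Z D, are the parental types, so the F1 was S z d / s Z D.
The two rarest classes, S Z d and s z D, are the double crossovers. Comparing them with the parentals, only the z allele has switched, so z is the middle locus and the order is s – z – d.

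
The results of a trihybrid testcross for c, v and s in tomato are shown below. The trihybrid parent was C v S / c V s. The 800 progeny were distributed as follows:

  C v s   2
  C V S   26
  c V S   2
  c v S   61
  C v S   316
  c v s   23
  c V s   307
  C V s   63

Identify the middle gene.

The two rarest classes, C v s and c V S, are the double crossovers. Comparing them with the parentals, only the s allele has switched, so s is the middle locus and the order is v – s – c.

s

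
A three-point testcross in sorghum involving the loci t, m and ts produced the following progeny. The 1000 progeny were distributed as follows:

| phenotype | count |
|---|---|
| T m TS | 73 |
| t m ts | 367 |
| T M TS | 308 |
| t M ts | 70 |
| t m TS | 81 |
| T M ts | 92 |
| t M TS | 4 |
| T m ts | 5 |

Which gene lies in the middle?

t

The two most frequent reciprocal classes, T M TS and t m ts, are the parental types, so the F1 was T M TS / t m ts.
The two rarest classes, t M TS and T m ts, are the double crossovers. Comparing them with the parentals, only the t allele has switched, so t is the middle locus and the order is ts – t – m.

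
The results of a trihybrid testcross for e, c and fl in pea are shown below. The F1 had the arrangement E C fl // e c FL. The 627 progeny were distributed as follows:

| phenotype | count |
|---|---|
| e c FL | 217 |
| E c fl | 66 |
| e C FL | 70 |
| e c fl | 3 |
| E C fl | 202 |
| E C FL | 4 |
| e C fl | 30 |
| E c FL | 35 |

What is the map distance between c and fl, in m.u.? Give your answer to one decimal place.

The two rarest classes, E C FL and e c fl, are the double crossovers. Comparing them with the parentals, only the fl allele has switched, so fl is the middle locus and the order is e – fl – c.
Crossovers in the fl–c interval produce the single-crossover classes E c fl and e C FL (66 + 70 = 136) plus the double crossovers (7).
RF(fl–c) = (136 + 7) / 627 = 143/627 = 0.2281 → 22.8 m.u.

22.8 m.u.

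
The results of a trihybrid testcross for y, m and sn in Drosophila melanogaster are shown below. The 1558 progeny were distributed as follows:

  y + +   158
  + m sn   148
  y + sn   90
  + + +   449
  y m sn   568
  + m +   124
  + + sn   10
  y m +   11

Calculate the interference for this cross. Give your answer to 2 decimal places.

0.57

The two most frequent reciprocal classes, + + + and y m sn, are the parental types, so the F1 was + + + / y m sn.
The two rarest classes, + + sn and y m +, are the double crossovers. Comparing them with the parentals, only the sn allele has switched, so sn is the middle locus and the order is y – sn – m.
y–sn: (306 + 21)/1558 = 0.2099; sn–m: (214 + 21)/1558 = 0.1508.
Expected DCO frequency = 0.2099 × 0.1508 ≈ 0.03165; observed = 21/1558 ≈ 0.01348.
Coefficient of coincidence = 0.01348/0.03165 ≈ 0.43; interference = 1 − 0.43 = 0.57.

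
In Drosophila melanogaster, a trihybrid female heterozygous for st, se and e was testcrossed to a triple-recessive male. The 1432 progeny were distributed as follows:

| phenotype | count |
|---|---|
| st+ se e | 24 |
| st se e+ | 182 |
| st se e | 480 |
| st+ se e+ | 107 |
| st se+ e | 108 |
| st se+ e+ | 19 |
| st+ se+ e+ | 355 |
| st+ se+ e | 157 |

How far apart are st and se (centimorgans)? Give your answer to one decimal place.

18.0 centimorgans

The two most frequent reciprocal classes, st+ se+ e+ and st se e, are the parental types, so the F1 was st+ se+ e+ / st se e.
The two rarest classes, st se+ e+ and st+ se e, are the double crossovers. Comparing them with the parentals, only the st allele has switched, so st is the middle locus and the order is e – st – se.
Crossovers in the st–se interval produce the single-crossover classes st+ se e+ and st se+ e (107 + 108 = 215) plus the double crossovers (43).
RF(st–se) = (215 + 43) / 1432 = 258/1432 = 0.1802 → 18.0 centimorgans.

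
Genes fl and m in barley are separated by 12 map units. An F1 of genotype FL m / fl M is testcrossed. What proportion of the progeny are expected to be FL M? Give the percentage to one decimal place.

6.0%

A map distance of 12 map units corresponds to a recombination frequency of 0.120.
The F1 is FL m / fl M, so FL M is a recombinant gamete class with expected frequency r/2 = 0.120/2 = 0.0600.
That is 0.0600 = 6.0% of the progeny.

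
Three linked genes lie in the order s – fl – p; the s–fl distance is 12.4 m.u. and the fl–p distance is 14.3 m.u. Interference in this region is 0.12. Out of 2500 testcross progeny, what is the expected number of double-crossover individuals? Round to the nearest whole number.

39

Map distances give recombination frequencies of 0.124 and 0.143 for the two intervals.
With interference 0.12 (so coincidence = 0.88), expected double-crossover frequency = 0.124 × 0.143 × 0.88 = 0.01560.
Expected number = 0.01560 × 2500 = 39.01 ≈ 39.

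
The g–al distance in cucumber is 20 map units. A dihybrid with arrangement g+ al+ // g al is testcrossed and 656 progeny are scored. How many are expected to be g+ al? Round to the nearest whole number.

66

A map distance of 20 map units corresponds to a recombination frequency of 0.200.
The F1 is g+ al+ / g al, so g+ al is a recombinant gamete class with expected frequency r/2 = 0.200/2 = 0.1000.
Expected number = 0.1000 × 656 = 65.60 ≈ 66.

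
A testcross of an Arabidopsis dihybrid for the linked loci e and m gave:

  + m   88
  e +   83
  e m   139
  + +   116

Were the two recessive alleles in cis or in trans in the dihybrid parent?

The two most frequent classes are + + (116) and e m (139); these are the parental (non-recombinant) types.
So the F1 carried + + on one chromosome and e m on the other — the recessive alleles are on the same chromosome (cis / coupling).

cis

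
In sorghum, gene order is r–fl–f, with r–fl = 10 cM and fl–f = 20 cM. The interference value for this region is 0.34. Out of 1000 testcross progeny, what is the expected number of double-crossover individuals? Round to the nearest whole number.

Map distances give recombination frequencies of 0.100 and 0.200 for the two intervals.
With interference 0.34 (so coincidence = 0.66), expected double-crossover frequency = 0.100 × 0.200 × 0.66 = 0.01320.
Expected number = 0.01320 × 1000 = 13.20 ≈ 13.

13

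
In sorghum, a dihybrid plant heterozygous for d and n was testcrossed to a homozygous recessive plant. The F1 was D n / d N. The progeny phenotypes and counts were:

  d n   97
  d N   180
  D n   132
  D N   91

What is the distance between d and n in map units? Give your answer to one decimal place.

37.6 map units

The recombinant classes are D N and d n: 91 + 97 = 188.
Recombination frequency = 188/500 = 0.3760 ≈ 37.6%, i.e. 37.6 map units.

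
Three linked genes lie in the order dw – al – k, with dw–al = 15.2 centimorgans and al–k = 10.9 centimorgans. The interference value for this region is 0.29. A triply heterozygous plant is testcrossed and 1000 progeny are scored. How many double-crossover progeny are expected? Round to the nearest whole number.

12

Map distances give recombination frequencies of 0.152 and 0.109 for the two intervals.
With interference 0.29 (so coincidence = 0.71), expected double-crossover frequency = 0.152 × 0.109 × 0.71 = 0.01176.
Expected number = 0.01176 × 1000 = 11.76 ≈ 12.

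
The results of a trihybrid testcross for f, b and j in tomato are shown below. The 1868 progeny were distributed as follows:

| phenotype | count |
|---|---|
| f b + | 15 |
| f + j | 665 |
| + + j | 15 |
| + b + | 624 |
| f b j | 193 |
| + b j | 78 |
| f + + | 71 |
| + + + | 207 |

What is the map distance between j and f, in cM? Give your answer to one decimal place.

9.6 cM

The two most frequent reciprocal classes, + b + and f + j, are the parental types, so the F1 was + b + / f + j.
The two rarest classes, f b + and + + j, are the double crossovers. Comparing them with the parentals, only the f allele has switched, so f is the middle locus and the order is b – f – j.
Crossovers in the f–j interval produce the single-crossover classes + b j and f + + (78 + 71 = 149) plus the double crossovers (30).
RF(f–j) = (149 + 30) / 1868 = 179/1868 = 0.0958 → 9.6 cM.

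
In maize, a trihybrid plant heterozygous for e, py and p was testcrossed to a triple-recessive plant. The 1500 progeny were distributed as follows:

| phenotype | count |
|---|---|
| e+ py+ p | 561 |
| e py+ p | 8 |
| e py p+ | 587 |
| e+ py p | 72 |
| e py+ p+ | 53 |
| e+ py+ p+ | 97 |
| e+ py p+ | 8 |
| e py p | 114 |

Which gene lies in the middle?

The two most frequent reciprocal classes, e py p+ and e+ py+ p, are the parental types, so the F1 was e py p+ / e+ py+ p.
The two rarest classes, e+ py p+ and e py+ p, are the double crossovers. Comparing them with the parentals, only the e allele has switched, so e is the middle locus and the order is p – e – py.

e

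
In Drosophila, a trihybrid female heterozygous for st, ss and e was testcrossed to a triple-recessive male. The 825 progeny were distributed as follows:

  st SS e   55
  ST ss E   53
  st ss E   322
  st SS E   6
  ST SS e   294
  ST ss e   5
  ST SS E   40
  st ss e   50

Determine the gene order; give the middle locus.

ss

The two most frequent reciprocal classes, ST SS e and st ss E, are the parental types, so the F1 was ST SS e / st ss E.
The two rarest classes, ST ss e and st SS E, are the double crossovers. Comparing them with the parentals, only the ss allele has switched, so ss is the middle locus and the order is e – ss – st.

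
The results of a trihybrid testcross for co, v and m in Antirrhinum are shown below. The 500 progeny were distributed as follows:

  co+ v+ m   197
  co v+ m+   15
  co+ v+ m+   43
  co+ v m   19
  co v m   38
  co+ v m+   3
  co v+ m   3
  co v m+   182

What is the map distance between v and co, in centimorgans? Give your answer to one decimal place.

8.0 centimorgans

The two most frequent reciprocal classes, co v m+ and co+ v+ m, are the parental types, so the F1 was co v m+ / co+ v+ m.
The two rarest classes, co+ v m+ and co v+ m, are the double crossovers. Comparing them with the parentals, only the co allele has switched, so co is the middle locus and the order is m – co – v.
Crossovers in the co–v interval produce the single-crossover classes co v+ m+ and co+ v m (15 + 19 = 34) plus the double crossovers (6).
RF(co–v) = (34 + 6) / 500 = 40/500 = 0.0800 → 8.0 centimorgans.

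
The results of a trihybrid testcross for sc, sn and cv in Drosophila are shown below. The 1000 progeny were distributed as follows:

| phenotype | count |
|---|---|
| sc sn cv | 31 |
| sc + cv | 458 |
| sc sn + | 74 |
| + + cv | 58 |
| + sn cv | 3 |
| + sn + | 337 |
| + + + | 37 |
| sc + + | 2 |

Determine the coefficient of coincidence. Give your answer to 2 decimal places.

0.50

The two most frequent reciprocal classes, + sn + and sc + cv, are the parental types, so the F1 was + sn + / sc + cv.
The two rarest classes, + sn cv and sc + +, are the double crossovers. Comparing them with the parentals, only the cv allele has switched, so cv is the middle locus and the order is sn – cv – sc.
sn–cv: (68 + 5)/1000 = 0.0730; cv–sc: (132 + 5)/1000 = 0.1370.
Expected DCO frequency = 0.0730 × 0.1370 ≈ 0.01000; observed = 5/1000 ≈ 0.00500.
Coefficient of coincidence = 0.00500/0.01000 ≈ 0.50.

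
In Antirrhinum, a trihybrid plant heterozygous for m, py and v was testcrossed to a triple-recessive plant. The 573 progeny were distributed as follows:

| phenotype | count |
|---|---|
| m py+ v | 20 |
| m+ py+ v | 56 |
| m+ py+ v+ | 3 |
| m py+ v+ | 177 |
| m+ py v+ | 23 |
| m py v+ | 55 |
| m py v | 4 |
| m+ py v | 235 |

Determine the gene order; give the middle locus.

The two most frequent reciprocal classes, m+ py v and m py+ v+, are the parental types, so the F1 was m+ py v / m py+ v+.
The two rarest classes, m py v and m+ py+ v+, are the double crossovers. Comparing them with the parentals, only the m allele has switched, so m is the middle locus and the order is py – m – v.

m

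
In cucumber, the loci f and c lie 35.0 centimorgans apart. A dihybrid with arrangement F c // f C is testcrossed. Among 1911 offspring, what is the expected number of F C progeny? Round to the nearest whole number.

334

A map distance of 35.0 centimorgans corresponds to a recombination frequency of 0.350.
The F1 is F c / f C, so F C is a recombinant gamete class with expected frequency r/2 = 0.350/2 = 0.1750.
Expected number = 0.1750 × 1911 = 334.42 ≈ 334.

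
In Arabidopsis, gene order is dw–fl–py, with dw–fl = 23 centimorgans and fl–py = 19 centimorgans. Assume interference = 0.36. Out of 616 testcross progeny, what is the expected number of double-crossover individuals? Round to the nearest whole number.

17

Map distances give recombination frequencies of 0.230 and 0.190 for the two intervals.
With interference 0.36 (so coincidence = 0.64), expected double-crossover frequency = 0.230 × 0.190 × 0.64 = 0.02797.
Expected number = 0.02797 × 616 = 17.23 ≈ 17.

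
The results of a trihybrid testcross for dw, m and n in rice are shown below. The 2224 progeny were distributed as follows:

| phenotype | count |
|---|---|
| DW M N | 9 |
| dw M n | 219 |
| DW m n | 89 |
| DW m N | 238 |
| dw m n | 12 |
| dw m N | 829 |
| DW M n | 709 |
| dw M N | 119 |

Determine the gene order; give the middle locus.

n

The two most frequent reciprocal classes, dw m N and DW M n, are the parental types, so the F1 was dw m N / DW M n.
The two rarest classes, dw m n and DW M N, are the double crossovers. Comparing them with the parentals, only the n allele has switched, so n is the middle locus and the order is m – n – dw.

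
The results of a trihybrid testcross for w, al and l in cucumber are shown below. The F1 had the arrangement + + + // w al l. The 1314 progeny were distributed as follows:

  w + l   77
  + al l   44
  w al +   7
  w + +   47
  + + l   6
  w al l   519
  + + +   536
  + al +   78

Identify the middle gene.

The two rarest classes, + + l and w al +, are the double crossovers. Comparing them with the parentals, only the l allele has switched, so l is the middle locus and the order is w – l – al.

l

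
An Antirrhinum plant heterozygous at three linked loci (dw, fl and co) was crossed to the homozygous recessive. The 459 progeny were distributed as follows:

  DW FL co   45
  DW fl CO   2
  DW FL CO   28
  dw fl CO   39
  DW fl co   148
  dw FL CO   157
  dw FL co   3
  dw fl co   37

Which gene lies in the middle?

The two most frequent reciprocal classes, dw FL CO and DW fl co, are the parental types, so the F1 was dw FL CO / DW fl co.
The two rarest classes, dw FL co and DW fl CO, are the double crossovers. Comparing them with the parentals, only the co allele has switched, so co is the middle locus and the order is fl – co – dw.

co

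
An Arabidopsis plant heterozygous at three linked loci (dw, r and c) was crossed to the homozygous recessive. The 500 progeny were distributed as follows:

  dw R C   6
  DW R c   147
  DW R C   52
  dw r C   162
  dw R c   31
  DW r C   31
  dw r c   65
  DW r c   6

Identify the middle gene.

The two most frequent reciprocal classes, DW R c and dw r C, are the parental types, so the F1 was DW R c / dw r C.
The two rarest classes, DW r c and dw R C, are the double crossovers. Comparing them with the parentals, only the r allele has switched, so r is the middle locus and the order is c – r – dw.

r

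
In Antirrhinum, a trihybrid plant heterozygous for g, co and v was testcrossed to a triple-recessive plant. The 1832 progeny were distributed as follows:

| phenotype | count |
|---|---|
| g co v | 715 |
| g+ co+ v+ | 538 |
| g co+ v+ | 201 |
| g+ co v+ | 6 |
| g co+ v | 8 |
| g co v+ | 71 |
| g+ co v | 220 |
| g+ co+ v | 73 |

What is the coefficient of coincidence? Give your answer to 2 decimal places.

The two most frequent reciprocal classes, g co v and g+ co+ v+, are the parental types, so the F1 was g co v / g+ co+ v+.
The two rarest classes, g co+ v and g+ co v+, are the double crossovers. Comparing them with the parentals, only the co allele has switched, so co is the middle locus and the order is v – co – g.
v–co: (144 + 14)/1832 = 0.0862; co–g: (421 + 14)/1832 = 0.2374.
Expected DCO frequency = 0.0862 × 0.2374 ≈ 0.02046; observed = 14/1832 ≈ 0.00764.
Coefficient of coincidence = 0.00764/0.02046 ≈ 0.37.

0.37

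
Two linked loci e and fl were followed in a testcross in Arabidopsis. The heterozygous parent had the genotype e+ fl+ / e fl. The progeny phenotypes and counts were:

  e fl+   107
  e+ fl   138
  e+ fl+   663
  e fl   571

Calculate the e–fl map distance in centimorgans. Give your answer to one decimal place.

16.6 centimorgans

The recombinant classes are e+ fl and e fl+: 138 + 107 = 245.
Recombination frequency = 245/1479 = 0.1657 ≈ 16.6%, i.e. 16.6 centimorgans.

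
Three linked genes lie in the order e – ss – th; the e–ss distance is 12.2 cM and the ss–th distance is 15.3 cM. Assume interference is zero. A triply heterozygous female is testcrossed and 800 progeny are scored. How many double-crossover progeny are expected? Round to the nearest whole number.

Map distances give recombination frequencies of 0.122 and 0.153 for the two intervals.
With no interference, expected double-crossover frequency = 0.122 × 0.153 = 0.01867.
Expected number = 0.01867 × 800 = 14.93 ≈ 15.

15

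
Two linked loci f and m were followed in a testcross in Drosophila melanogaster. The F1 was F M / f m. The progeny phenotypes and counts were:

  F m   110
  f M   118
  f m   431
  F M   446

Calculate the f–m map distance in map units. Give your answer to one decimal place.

20.6 map units

The recombinant classes are F m and f M: 110 + 118 = 228.
Recombination frequency = 228/1105 = 0.2063 ≈ 20.6%, i.e. 20.6 map units.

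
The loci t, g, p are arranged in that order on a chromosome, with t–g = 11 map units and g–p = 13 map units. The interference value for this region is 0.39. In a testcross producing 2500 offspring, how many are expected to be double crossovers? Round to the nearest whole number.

Map distances give recombination frequencies of 0.110 and 0.130 for the two intervals.
With interference 0.39 (so coincidence = 0.61), expected double-crossover frequency = 0.110 × 0.130 × 0.61 = 0.00872.
Expected number = 0.00872 × 2500 = 21.81 ≈ 22.

22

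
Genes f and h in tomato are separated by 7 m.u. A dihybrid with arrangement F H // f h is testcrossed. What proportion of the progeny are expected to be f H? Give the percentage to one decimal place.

A map distance of 7 m.u. corresponds to a recombination frequency of 0.070.
The F1 is F H / f h, so f H is a recombinant gamete class with expected frequency r/2 = 0.070/2 = 0.0350.
That is 0.0350 = 3.5% of the progeny.

3.5%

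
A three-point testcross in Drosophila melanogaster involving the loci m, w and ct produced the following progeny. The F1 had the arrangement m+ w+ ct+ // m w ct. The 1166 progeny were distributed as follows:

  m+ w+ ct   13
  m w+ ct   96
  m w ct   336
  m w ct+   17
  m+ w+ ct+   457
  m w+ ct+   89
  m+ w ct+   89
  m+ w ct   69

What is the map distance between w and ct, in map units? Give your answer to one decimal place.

18.4 map units

The two rarest classes, m+ w+ ct and m w ct+, are the double crossovers. Comparing them with the parentals, only the ct allele has switched, so ct is the middle locus and the order is m – ct – w.
Crossovers in the ct–w interval produce the single-crossover classes m+ w ct+ and m w+ ct (89 + 96 = 185) plus the double crossovers (30).
RF(ct–w) = (185 + 30) / 1166 = 215/1166 = 0.1844 → 18.4 map units.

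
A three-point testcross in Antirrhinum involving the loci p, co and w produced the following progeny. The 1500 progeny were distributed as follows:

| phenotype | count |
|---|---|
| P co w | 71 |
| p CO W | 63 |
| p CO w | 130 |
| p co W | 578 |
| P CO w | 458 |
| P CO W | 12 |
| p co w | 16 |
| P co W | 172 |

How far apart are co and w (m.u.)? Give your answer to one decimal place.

The two most frequent reciprocal classes, P CO w and p co W, are the parental types, so the F1 was P CO w / p co W.
The two rarest classes, P CO W and p co w, are the double crossovers. Comparing them with the parentals, only the w allele has switched, so w is the middle locus and the order is p – w – co.
Crossovers in the w–co interval produce the single-crossover classes P co w and p CO W (71 + 63 = 134) plus the double crossovers (28).
RF(w–co) = (134 + 28) / 1500 = 162/1500 = 0.1080 → 10.8 m.u.

10.8 m.u.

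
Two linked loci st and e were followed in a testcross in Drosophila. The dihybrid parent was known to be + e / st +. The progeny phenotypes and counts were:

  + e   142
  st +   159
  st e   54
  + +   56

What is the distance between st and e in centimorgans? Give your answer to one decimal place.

26.8 centimorgans

The recombinant classes are + + and st e: 56 + 54 = 110.
Recombination frequency = 110/411 = 0.2676 ≈ 26.8%, i.e. 26.8 centimorgans.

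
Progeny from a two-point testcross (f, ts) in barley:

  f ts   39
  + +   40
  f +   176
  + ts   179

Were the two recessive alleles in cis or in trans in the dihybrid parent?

trans

The two most frequent classes are + ts (179) and f + (176); these are the parental (non-recombinant) types.
So the F1 carried + ts on one chromosome and f + on the other — the recessive alleles are on opposite chromosomes (trans / repulsion).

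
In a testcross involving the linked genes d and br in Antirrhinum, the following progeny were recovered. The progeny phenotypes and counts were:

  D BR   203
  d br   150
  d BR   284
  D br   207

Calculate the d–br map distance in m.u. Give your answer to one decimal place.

41.8 m.u.

The two most frequent classes, D br (207) and d BR (284), are the parental types, so the F1 was D br / d BR.
The recombinant classes are D BR and d br: 203 + 150 = 353.
Recombination frequency = 353/844 = 0.4182 ≈ 41.8%, i.e. 41.8 m.u.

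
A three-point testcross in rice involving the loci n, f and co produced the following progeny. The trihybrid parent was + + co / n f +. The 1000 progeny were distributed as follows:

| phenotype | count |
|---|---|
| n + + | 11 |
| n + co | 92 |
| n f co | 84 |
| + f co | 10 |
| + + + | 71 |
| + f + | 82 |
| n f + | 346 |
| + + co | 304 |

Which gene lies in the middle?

f

The two rarest classes, + f co and n + +, are the double crossovers. Comparing them with the parentals, only the f allele has switched, so f is the middle locus and the order is co – f – n.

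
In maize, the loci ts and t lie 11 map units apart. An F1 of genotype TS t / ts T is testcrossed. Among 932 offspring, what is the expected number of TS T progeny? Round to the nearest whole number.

A map distance of 11 map units corresponds to a recombination frequency of 0.110.
The F1 is TS t / ts T, so TS T is a recombinant gamete class with expected frequency r/2 = 0.110/2 = 0.0550.
Expected number = 0.0550 × 932 = 51.26 ≈ 51.

51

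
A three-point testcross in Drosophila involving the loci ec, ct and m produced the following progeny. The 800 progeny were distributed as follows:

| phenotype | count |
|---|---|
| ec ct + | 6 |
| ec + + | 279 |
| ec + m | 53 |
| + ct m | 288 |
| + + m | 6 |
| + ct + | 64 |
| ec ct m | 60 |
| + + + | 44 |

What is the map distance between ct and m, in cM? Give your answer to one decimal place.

16.1 cM

The two most frequent reciprocal classes, ec + + and + ct m, are the parental types, so the F1 was ec + + / + ct m.
The two rarest classes, ec ct + and + + m, are the double crossovers. Comparing them with the parentals, only the ct allele has switched, so ct is the middle locus and the order is m – ct – ec.
Crossovers in the m–ct interval produce the single-crossover classes ec + m and + ct + (53 + 64 = 117) plus the double crossovers (12).
RF(m–ct) = (117 + 12) / 800 = 129/800 = 0.1613 → 16.1 cM.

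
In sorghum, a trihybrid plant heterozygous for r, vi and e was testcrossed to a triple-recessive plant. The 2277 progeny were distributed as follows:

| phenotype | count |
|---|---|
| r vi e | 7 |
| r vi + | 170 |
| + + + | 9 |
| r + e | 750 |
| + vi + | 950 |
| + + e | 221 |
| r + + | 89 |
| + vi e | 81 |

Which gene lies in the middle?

vi

The two most frequent reciprocal classes, + vi + and r + e, are the parental types, so the F1 was + vi + / r + e.
The two rarest classes, + + + and r vi e, are the double crossovers. Comparing them with the parentals, only the vi allele has switched, so vi is the middle locus and the order is r – vi – e.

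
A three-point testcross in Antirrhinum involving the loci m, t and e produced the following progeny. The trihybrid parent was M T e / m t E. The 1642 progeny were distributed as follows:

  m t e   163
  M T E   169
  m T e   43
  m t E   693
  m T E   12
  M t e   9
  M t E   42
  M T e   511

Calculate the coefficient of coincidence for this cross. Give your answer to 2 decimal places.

The two rarest classes, M t e and m T E, are the double crossovers. Comparing them with the parentals, only the t allele has switched, so t is the middle locus and the order is e – t – m.
e–t: (332 + 21)/1642 = 0.2150; t–m: (85 + 21)/1642 = 0.0646.
Expected DCO frequency = 0.2150 × 0.0646 ≈ 0.01389; observed = 21/1642 ≈ 0.01279.
Coefficient of coincidence = 0.01279/0.01389 ≈ 0.92.

0.92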